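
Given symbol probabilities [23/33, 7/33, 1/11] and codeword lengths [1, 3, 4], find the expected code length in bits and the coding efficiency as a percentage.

Average length L = Σ p_i × l_i = 1.6970 bits
Entropy H = 1.1520 bits
Efficiency η = H/L × 100% = 67.89%


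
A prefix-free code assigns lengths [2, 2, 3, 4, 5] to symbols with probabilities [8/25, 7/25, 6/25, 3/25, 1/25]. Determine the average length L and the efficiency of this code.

Average length L = Σ p_i × l_i = 2.6000 bits
Entropy H = 2.0872 bits
Efficiency η = H/L × 100% = 80.28%


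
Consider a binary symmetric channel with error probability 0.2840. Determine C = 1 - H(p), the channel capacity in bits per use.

For BSC with error probability p:
C = 1 - H(p) where H(p) is binary entropy
H(0.2840) = -0.2840 × log₂(0.2840) - 0.7160 × log₂(0.7160)
H(p) = 0.8608
C = 1 - 0.8608 = 0.1392 bits/use


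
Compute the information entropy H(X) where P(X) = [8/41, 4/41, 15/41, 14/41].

H(X) = -Σ p(x) log₂ p(x)
  -8/41 × log₂(8/41) = 0.4600
  -4/41 × log₂(4/41) = 0.3276
  -15/41 × log₂(15/41) = 0.5307
  -14/41 × log₂(14/41) = 0.5293
H(X) = 1.8476 bits


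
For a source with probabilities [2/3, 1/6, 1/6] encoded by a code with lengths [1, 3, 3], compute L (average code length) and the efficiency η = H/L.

Average length L = Σ p_i × l_i = 1.6667 bits
Entropy H = 1.2516 bits
Efficiency η = H/L × 100% = 75.10%


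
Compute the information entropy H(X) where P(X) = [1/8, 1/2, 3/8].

H(X) = -Σ p(x) log₂ p(x)
  -1/8 × log₂(1/8) = 0.3750
  -1/2 × log₂(1/2) = 0.5000
  -3/8 × log₂(3/8) = 0.5306
H(X) = 1.4056 bits


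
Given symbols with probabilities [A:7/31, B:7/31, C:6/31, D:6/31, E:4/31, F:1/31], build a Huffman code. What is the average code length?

Huffman tree construction:
Combine smallest probabilities repeatedly
Resulting codes:
  A: 01 (length 2)
  B: 10 (length 2)
  C: 111 (length 3)
  D: 00 (length 2)
  E: 1101 (length 4)
  F: 1100 (length 4)
Average length = Σ p(s) × length(s) = 2.5161 bits


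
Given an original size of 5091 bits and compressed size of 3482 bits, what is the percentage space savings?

Space savings = (1 - Compressed/Original) × 100%
= (1 - 3482/5091) × 100%
= 31.60%


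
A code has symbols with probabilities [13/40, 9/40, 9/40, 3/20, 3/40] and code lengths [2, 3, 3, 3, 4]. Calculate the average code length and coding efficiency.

Average length L = Σ p_i × l_i = 2.7500 bits
Entropy H = 2.1862 bits
Efficiency η = H/L × 100% = 79.50%


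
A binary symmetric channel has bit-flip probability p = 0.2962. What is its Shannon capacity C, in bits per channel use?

For BSC with error probability p:
C = 1 - H(p) where H(p) is binary entropy
H(0.2962) = -0.2962 × log₂(0.2962) - 0.7038 × log₂(0.7038)
H(p) = 0.8766
C = 1 - 0.8766 = 0.1234 bits/use


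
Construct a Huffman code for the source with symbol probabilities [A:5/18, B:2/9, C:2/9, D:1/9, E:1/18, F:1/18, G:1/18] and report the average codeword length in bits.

Huffman tree construction:
Combine smallest probabilities repeatedly
Resulting codes:
  A: 10 (length 2)
  B: 00 (length 2)
  C: 01 (length 2)
  D: 1111 (length 4)
  E: 1100 (length 4)
  F: 1101 (length 4)
  G: 1110 (length 4)
Average length = Σ p(s) × length(s) = 2.5556 bits


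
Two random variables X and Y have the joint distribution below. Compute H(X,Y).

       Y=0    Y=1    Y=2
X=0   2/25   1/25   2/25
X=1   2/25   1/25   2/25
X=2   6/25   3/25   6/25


H(X,Y) = -Σ p(x,y) log₂ p(x,y)
  p(0,0)=2/25: -0.0800 × log₂(0.0800) = 0.2915
  p(0,1)=1/25: -0.0400 × log₂(0.0400) = 0.1858
  p(0,2)=2/25: -0.0800 × log₂(0.0800) = 0.2915
  p(1,0)=2/25: -0.0800 × log₂(0.0800) = 0.2915
  p(1,1)=1/25: -0.0400 × log₂(0.0400) = 0.1858
  p(1,2)=2/25: -0.0800 × log₂(0.0800) = 0.2915
  p(2,0)=6/25: -0.2400 × log₂(0.2400) = 0.4941
  p(2,1)=3/25: -0.1200 × log₂(0.1200) = 0.3671
  p(2,2)=6/25: -0.2400 × log₂(0.2400) = 0.4941
H(X,Y) = 2.8929 bits


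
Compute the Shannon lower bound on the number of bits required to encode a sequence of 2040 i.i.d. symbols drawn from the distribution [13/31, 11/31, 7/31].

Entropy H = 1.5409 bits/symbol
Minimum bits = H × n = 1.5409 × 2040
= 3143.52 bits


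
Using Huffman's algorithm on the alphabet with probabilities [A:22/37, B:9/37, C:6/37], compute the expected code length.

Huffman tree construction:
Combine smallest probabilities repeatedly
Resulting codes:
  A: 1 (length 1)
  B: 01 (length 2)
  C: 00 (length 2)
Average length = Σ p(s) × length(s) = 1.4054 bits


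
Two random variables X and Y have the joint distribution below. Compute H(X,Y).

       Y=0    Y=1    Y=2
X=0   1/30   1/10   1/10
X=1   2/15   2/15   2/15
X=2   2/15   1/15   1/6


H(X,Y) = -Σ p(x,y) log₂ p(x,y)
  p(0,0)=1/30: -0.0333 × log₂(0.0333) = 0.1636
  p(0,1)=1/10: -0.1000 × log₂(0.1000) = 0.3322
  p(0,2)=1/10: -0.1000 × log₂(0.1000) = 0.3322
  p(1,0)=2/15: -0.1333 × log₂(0.1333) = 0.3876
  p(1,1)=2/15: -0.1333 × log₂(0.1333) = 0.3876
  p(1,2)=2/15: -0.1333 × log₂(0.1333) = 0.3876
  p(2,0)=2/15: -0.1333 × log₂(0.1333) = 0.3876
  p(2,1)=1/15: -0.0667 × log₂(0.0667) = 0.2605
  p(2,2)=1/6: -0.1667 × log₂(0.1667) = 0.4308
H(X,Y) = 3.0696 bits


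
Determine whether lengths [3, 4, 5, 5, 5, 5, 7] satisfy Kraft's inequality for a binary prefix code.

Kraft inequality: Σ 2^(-l_i) ≤ 1 for prefix-free code
Calculating: 2^(-3) + 2^(-4) + 2^(-5) + 2^(-5) + 2^(-5) + 2^(-5) + 2^(-7)
= 0.125 + 0.0625 + 0.03125 + 0.03125 + 0.03125 + 0.03125 + 0.0078125
= 0.3203
Since 0.3203 ≤ 1, prefix-free code exists


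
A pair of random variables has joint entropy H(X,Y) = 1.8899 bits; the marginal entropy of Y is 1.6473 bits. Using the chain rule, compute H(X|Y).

Chain rule: H(X,Y) = H(X|Y) + H(Y)
H(X|Y) = H(X,Y) - H(Y) = 1.8899 - 1.6473 = 0.2426 bits


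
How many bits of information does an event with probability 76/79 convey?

Information content I(x) = -log₂(p(x))
I = -log₂(76/79) = -log₂(0.9620)
I = 0.0559 bits


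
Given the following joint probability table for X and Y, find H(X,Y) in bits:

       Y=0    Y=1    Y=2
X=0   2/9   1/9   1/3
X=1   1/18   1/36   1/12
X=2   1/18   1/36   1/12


H(X,Y) = -Σ p(x,y) log₂ p(x,y)
  p(0,0)=2/9: -0.2222 × log₂(0.2222) = 0.4822
  p(0,1)=1/9: -0.1111 × log₂(0.1111) = 0.3522
  p(0,2)=1/3: -0.3333 × log₂(0.3333) = 0.5283
  p(1,0)=1/18: -0.0556 × log₂(0.0556) = 0.2317
  p(1,1)=1/36: -0.0278 × log₂(0.0278) = 0.1436
  p(1,2)=1/12: -0.0833 × log₂(0.0833) = 0.2987
  p(2,0)=1/18: -0.0556 × log₂(0.0556) = 0.2317
  p(2,1)=1/36: -0.0278 × log₂(0.0278) = 0.1436
  p(2,2)=1/12: -0.0833 × log₂(0.0833) = 0.2987
H(X,Y) = 2.7108 bits


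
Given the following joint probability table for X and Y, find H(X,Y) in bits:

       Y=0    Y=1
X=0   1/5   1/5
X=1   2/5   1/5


H(X,Y) = -Σ p(x,y) log₂ p(x,y)
  p(0,0)=1/5: -0.2000 × log₂(0.2000) = 0.4644
  p(0,1)=1/5: -0.2000 × log₂(0.2000) = 0.4644
  p(1,0)=2/5: -0.4000 × log₂(0.4000) = 0.5288
  p(1,1)=1/5: -0.2000 × log₂(0.2000) = 0.4644
H(X,Y) = 1.9219 bits


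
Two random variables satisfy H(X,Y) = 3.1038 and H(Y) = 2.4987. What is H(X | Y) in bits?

Chain rule: H(X,Y) = H(X|Y) + H(Y)
H(X|Y) = H(X,Y) - H(Y) = 3.1038 - 2.4987 = 0.6051 bits


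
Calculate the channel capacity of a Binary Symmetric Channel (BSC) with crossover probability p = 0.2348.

For BSC with error probability p:
C = 1 - H(p) where H(p) is binary entropy
H(0.2348) = -0.2348 × log₂(0.2348) - 0.7652 × log₂(0.7652)
H(p) = 0.7863
C = 1 - 0.7863 = 0.2137 bits/use


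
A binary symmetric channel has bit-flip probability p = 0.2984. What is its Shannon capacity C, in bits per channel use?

For BSC with error probability p:
C = 1 - H(p) where H(p) is binary entropy
H(0.2984) = -0.2984 × log₂(0.2984) - 0.7016 × log₂(0.7016)
H(p) = 0.8793
C = 1 - 0.8793 = 0.1207 bits/use


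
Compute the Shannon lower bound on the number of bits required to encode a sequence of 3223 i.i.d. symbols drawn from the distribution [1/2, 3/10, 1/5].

Entropy H = 1.4855 bits/symbol
Minimum bits = H × n = 1.4855 × 3223
= 4787.69 bits


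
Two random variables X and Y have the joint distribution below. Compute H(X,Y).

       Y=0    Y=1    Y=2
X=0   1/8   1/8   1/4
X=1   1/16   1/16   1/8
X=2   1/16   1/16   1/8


H(X,Y) = -Σ p(x,y) log₂ p(x,y)
  p(0,0)=1/8: -0.1250 × log₂(0.1250) = 0.3750
  p(0,1)=1/8: -0.1250 × log₂(0.1250) = 0.3750
  p(0,2)=1/4: -0.2500 × log₂(0.2500) = 0.5000
  p(1,0)=1/16: -0.0625 × log₂(0.0625) = 0.2500
  p(1,1)=1/16: -0.0625 × log₂(0.0625) = 0.2500
  p(1,2)=1/8: -0.1250 × log₂(0.1250) = 0.3750
  p(2,0)=1/16: -0.0625 × log₂(0.0625) = 0.2500
  p(2,1)=1/16: -0.0625 × log₂(0.0625) = 0.2500
  p(2,2)=1/8: -0.1250 × log₂(0.1250) = 0.3750
H(X,Y) = 3.0000 bits


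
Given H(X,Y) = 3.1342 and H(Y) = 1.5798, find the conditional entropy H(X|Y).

Chain rule: H(X,Y) = H(X|Y) + H(Y)
H(X|Y) = H(X,Y) - H(Y) = 3.1342 - 1.5798 = 1.5544 bits


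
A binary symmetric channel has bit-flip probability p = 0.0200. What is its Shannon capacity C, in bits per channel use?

For BSC with error probability p:
C = 1 - H(p) where H(p) is binary entropy
H(0.0200) = -0.0200 × log₂(0.0200) - 0.9800 × log₂(0.9800)
H(p) = 0.1414
C = 1 - 0.1414 = 0.8586 bits/use


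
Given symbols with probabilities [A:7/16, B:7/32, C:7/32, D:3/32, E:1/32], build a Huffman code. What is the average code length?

Huffman tree construction:
Combine smallest probabilities repeatedly
Resulting codes:
  A: 0 (length 1)
  B: 111 (length 3)
  C: 10 (length 2)
  D: 1101 (length 4)
  E: 1100 (length 4)
Average length = Σ p(s) × length(s) = 2.0312 bits


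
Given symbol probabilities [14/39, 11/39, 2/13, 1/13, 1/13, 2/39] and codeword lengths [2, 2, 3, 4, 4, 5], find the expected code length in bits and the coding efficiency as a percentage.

Average length L = Σ p_i × l_i = 2.6154 bits
Entropy H = 2.2501 bits
Efficiency η = H/L × 100% = 86.03%


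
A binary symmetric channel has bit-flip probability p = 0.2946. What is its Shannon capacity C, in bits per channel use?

For BSC with error probability p:
C = 1 - H(p) where H(p) is binary entropy
H(0.2946) = -0.2946 × log₂(0.2946) - 0.7054 × log₂(0.7054)
H(p) = 0.8746
C = 1 - 0.8746 = 0.1254 bits/use


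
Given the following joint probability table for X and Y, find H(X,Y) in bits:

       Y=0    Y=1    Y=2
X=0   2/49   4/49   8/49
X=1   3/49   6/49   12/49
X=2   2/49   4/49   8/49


H(X,Y) = -Σ p(x,y) log₂ p(x,y)
  p(0,0)=2/49: -0.0408 × log₂(0.0408) = 0.1884
  p(0,1)=4/49: -0.0816 × log₂(0.0816) = 0.2951
  p(0,2)=8/49: -0.1633 × log₂(0.1633) = 0.4269
  p(1,0)=3/49: -0.0612 × log₂(0.0612) = 0.2467
  p(1,1)=6/49: -0.1224 × log₂(0.1224) = 0.3710
  p(1,2)=12/49: -0.2449 × log₂(0.2449) = 0.4971
  p(2,0)=2/49: -0.0408 × log₂(0.0408) = 0.1884
  p(2,1)=4/49: -0.0816 × log₂(0.0816) = 0.2951
  p(2,2)=8/49: -0.1633 × log₂(0.1633) = 0.4269
H(X,Y) = 2.9354 bits


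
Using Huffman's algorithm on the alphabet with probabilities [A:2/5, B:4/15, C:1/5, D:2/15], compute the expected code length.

Huffman tree construction:
Combine smallest probabilities repeatedly
Resulting codes:
  A: 0 (length 1)
  B: 10 (length 2)
  C: 111 (length 3)
  D: 110 (length 3)
Average length = Σ p(s) × length(s) = 1.9333 bits


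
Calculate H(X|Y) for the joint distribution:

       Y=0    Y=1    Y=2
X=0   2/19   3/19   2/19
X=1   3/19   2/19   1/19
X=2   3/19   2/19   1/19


H(X|Y) = Σ_y p(y) H(X|Y=y)
  p(Y=0) = 8/19, H(X|Y=0) = 1.5613
  p(Y=1) = 7/19, H(X|Y=1) = 1.5567
  p(Y=2) = 4/19, H(X|Y=2) = 1.5000
H(X|Y) = 0.4211×1.5613 + 0.3684×1.5567 + 0.2105×1.5000 = 1.5467 bits


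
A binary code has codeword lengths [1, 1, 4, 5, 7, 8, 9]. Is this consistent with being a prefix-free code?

Kraft inequality: Σ 2^(-l_i) ≤ 1 for prefix-free code
Calculating: 2^(-1) + 2^(-1) + 2^(-4) + 2^(-5) + 2^(-7) + 2^(-8) + 2^(-9)
= 0.5 + 0.5 + 0.0625 + 0.03125 + 0.0078125 + 0.00390625 + 0.001953125
= 1.1074
Since 1.1074 > 1, prefix-free code does not exist


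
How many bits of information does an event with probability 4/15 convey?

Information content I(x) = -log₂(p(x))
I = -log₂(4/15) = -log₂(0.2667)
I = 1.9069 bits


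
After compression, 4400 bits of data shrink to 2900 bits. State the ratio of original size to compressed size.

Compression ratio = Original / Compressed
= 4400 / 2900 = 1.52:1


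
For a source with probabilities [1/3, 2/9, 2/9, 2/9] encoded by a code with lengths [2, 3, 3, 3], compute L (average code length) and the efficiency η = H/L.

Average length L = Σ p_i × l_i = 2.6667 bits
Entropy H = 1.9749 bits
Efficiency η = H/L × 100% = 74.06%


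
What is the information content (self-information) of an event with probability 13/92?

Information content I(x) = -log₂(p(x))
I = -log₂(13/92) = -log₂(0.1413)
I = 2.8231 bits


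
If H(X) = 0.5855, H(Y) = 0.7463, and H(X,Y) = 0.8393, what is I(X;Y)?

I(X;Y) = H(X) + H(Y) - H(X,Y)
I(X;Y) = 0.5855 + 0.7463 - 0.8393 = 0.4925 bits


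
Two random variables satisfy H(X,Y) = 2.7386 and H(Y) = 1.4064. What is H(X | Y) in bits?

Chain rule: H(X,Y) = H(X|Y) + H(Y)
H(X|Y) = H(X,Y) - H(Y) = 2.7386 - 1.4064 = 1.3322 bits


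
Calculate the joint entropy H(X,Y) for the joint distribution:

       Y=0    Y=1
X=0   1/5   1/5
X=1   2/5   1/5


H(X,Y) = -Σ p(x,y) log₂ p(x,y)
  p(0,0)=1/5: -0.2000 × log₂(0.2000) = 0.4644
  p(0,1)=1/5: -0.2000 × log₂(0.2000) = 0.4644
  p(1,0)=2/5: -0.4000 × log₂(0.4000) = 0.5288
  p(1,1)=1/5: -0.2000 × log₂(0.2000) = 0.4644
H(X,Y) = 1.9219 bits


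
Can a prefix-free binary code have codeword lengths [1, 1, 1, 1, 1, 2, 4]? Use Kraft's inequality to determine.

Kraft inequality: Σ 2^(-l_i) ≤ 1 for prefix-free code
Calculating: 2^(-1) + 2^(-1) + 2^(-1) + 2^(-1) + 2^(-1) + 2^(-2) + 2^(-4)
= 0.5 + 0.5 + 0.5 + 0.5 + 0.5 + 0.25 + 0.0625
= 2.8125
Since 2.8125 > 1, prefix-free code does not exist


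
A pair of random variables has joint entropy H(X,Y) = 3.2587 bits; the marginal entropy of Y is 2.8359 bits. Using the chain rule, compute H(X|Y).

Chain rule: H(X,Y) = H(X|Y) + H(Y)
H(X|Y) = H(X,Y) - H(Y) = 3.2587 - 2.8359 = 0.4228 bits


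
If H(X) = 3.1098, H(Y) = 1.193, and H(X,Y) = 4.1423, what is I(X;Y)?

I(X;Y) = H(X) + H(Y) - H(X,Y)
I(X;Y) = 3.1098 + 1.193 - 4.1423 = 0.1605 bits


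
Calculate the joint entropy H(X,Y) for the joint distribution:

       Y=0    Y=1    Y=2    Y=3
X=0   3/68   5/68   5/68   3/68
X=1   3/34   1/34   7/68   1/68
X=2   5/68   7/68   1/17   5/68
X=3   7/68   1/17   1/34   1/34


H(X,Y) = -Σ p(x,y) log₂ p(x,y)
  p(0,0)=3/68: -0.0441 × log₂(0.0441) = 0.1986
  p(0,1)=5/68: -0.0735 × log₂(0.0735) = 0.2769
  p(0,2)=5/68: -0.0735 × log₂(0.0735) = 0.2769
  p(0,3)=3/68: -0.0441 × log₂(0.0441) = 0.1986
  p(1,0)=3/34: -0.0882 × log₂(0.0882) = 0.3090
  p(1,1)=1/34: -0.0294 × log₂(0.0294) = 0.1496
  p(1,2)=7/68: -0.1029 × log₂(0.1029) = 0.3377
  p(1,3)=1/68: -0.0147 × log₂(0.0147) = 0.0895
  p(2,0)=5/68: -0.0735 × log₂(0.0735) = 0.2769
  p(2,1)=7/68: -0.1029 × log₂(0.1029) = 0.3377
  p(2,2)=1/17: -0.0588 × log₂(0.0588) = 0.2404
  p(2,3)=5/68: -0.0735 × log₂(0.0735) = 0.2769
  p(3,0)=7/68: -0.1029 × log₂(0.1029) = 0.3377
  p(3,1)=1/17: -0.0588 × log₂(0.0588) = 0.2404
  p(3,2)=1/34: -0.0294 × log₂(0.0294) = 0.1496
  p(3,3)=1/34: -0.0294 × log₂(0.0294) = 0.1496
H(X,Y) = 3.8461 bits


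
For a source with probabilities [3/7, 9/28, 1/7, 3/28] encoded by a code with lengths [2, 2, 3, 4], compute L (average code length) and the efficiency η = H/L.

Average length L = Σ p_i × l_i = 2.3571 bits
Entropy H = 1.7965 bits
Efficiency η = H/L × 100% = 76.22%


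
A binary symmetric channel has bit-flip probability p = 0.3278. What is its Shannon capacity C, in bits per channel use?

For BSC with error probability p:
C = 1 - H(p) where H(p) is binary entropy
H(0.3278) = -0.3278 × log₂(0.3278) - 0.6722 × log₂(0.6722)
H(p) = 0.9127
C = 1 - 0.9127 = 0.0873 bits/use


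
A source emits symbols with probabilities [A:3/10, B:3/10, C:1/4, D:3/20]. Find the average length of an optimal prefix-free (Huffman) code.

Huffman tree construction:
Combine smallest probabilities repeatedly
Resulting codes:
  A: 10 (length 2)
  B: 11 (length 2)
  C: 01 (length 2)
  D: 00 (length 2)
Average length = Σ p(s) × length(s) = 2.0000 bits


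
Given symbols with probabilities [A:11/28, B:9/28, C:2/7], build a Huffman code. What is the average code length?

Huffman tree construction:
Combine smallest probabilities repeatedly
Resulting codes:
  A: 0 (length 1)
  B: 11 (length 2)
  C: 10 (length 2)
Average length = Σ p(s) × length(s) = 1.6071 bits


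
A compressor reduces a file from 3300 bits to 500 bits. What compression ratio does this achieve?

Compression ratio = Original / Compressed
= 3300 / 500 = 6.60:1


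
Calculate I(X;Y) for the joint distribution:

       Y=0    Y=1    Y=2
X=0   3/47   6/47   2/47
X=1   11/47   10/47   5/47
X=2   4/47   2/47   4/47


H(X) = 1.4379, H(Y) = 1.5509, H(X,Y) = 2.9344
I(X;Y) = H(X) + H(Y) - H(X,Y) = 0.0544 bits


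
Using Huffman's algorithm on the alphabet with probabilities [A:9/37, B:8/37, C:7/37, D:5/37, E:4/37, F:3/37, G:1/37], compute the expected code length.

Huffman tree construction:
Combine smallest probabilities repeatedly
Resulting codes:
  A: 10 (length 2)
  B: 00 (length 2)
  C: 111 (length 3)
  D: 110 (length 3)
  E: 010 (length 3)
  F: 0111 (length 4)
  G: 0110 (length 4)
Average length = Σ p(s) × length(s) = 2.6486 bits


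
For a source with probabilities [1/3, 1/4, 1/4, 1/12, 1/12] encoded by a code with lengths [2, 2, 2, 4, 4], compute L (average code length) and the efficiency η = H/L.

Average length L = Σ p_i × l_i = 2.3333 bits
Entropy H = 2.1258 bits
Efficiency η = H/L × 100% = 91.11%


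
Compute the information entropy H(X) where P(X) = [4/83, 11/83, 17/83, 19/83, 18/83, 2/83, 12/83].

H(X) = -Σ p(x) log₂ p(x)
  -4/83 × log₂(4/83) = 0.2108
  -11/83 × log₂(11/83) = 0.3864
  -17/83 × log₂(17/83) = 0.4685
  -19/83 × log₂(19/83) = 0.4869
  -18/83 × log₂(18/83) = 0.4782
  -2/83 × log₂(2/83) = 0.1295
  -12/83 × log₂(12/83) = 0.4034
H(X) = 2.5638 bits


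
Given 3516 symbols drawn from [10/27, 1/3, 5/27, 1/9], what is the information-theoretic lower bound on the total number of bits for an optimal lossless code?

Entropy H = 1.8618 bits/symbol
Minimum bits = H × n = 1.8618 × 3516
= 6546.12 bits


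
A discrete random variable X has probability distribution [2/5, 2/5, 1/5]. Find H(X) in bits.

H(X) = -Σ p(x) log₂ p(x)
  -2/5 × log₂(2/5) = 0.5288
  -2/5 × log₂(2/5) = 0.5288
  -1/5 × log₂(1/5) = 0.4644
H(X) = 1.5219 bits


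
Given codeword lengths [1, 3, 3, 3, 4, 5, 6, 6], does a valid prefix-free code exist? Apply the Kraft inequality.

Kraft inequality: Σ 2^(-l_i) ≤ 1 for prefix-free code
Calculating: 2^(-1) + 2^(-3) + 2^(-3) + 2^(-3) + 2^(-4) + 2^(-5) + 2^(-6) + 2^(-6)
= 0.5 + 0.125 + 0.125 + 0.125 + 0.0625 + 0.03125 + 0.015625 + 0.015625
= 1.0000
Since 1.0000 ≤ 1, prefix-free code exists


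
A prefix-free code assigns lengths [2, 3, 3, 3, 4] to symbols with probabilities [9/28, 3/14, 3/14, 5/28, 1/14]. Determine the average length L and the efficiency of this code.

Average length L = Σ p_i × l_i = 2.7500 bits
Entropy H = 2.1946 bits
Efficiency η = H/L × 100% = 79.80%


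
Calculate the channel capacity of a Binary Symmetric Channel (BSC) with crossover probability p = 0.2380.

For BSC with error probability p:
C = 1 - H(p) where H(p) is binary entropy
H(0.2380) = -0.2380 × log₂(0.2380) - 0.7620 × log₂(0.7620)
H(p) = 0.7917
C = 1 - 0.7917 = 0.2083 bits/use


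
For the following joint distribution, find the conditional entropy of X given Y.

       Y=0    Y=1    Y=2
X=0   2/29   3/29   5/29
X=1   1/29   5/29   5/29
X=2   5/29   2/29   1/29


H(X|Y) = Σ_y p(y) H(X|Y=y)
  p(Y=0) = 8/29, H(X|Y=0) = 1.2988
  p(Y=1) = 10/29, H(X|Y=1) = 1.4855
  p(Y=2) = 11/29, H(X|Y=2) = 1.3486
H(X|Y) = 0.2759×1.2988 + 0.3448×1.4855 + 0.3793×1.3486 = 1.3821 bits


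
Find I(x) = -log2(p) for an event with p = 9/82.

Information content I(x) = -log₂(p(x))
I = -log₂(9/82) = -log₂(0.1098)
I = 3.1876 bits


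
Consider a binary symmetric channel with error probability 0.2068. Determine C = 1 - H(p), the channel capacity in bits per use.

For BSC with error probability p:
C = 1 - H(p) where H(p) is binary entropy
H(0.2068) = -0.2068 × log₂(0.2068) - 0.7932 × log₂(0.7932)
H(p) = 0.7353
C = 1 - 0.7353 = 0.2647 bits/use


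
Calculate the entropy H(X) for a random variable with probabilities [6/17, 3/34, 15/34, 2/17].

H(X) = -Σ p(x) log₂ p(x)
  -6/17 × log₂(6/17) = 0.5303
  -3/34 × log₂(3/34) = 0.3090
  -15/34 × log₂(15/34) = 0.5208
  -2/17 × log₂(2/17) = 0.3632
H(X) = 1.7234 bits


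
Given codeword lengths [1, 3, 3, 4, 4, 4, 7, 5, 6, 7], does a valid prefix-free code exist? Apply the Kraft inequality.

Kraft inequality: Σ 2^(-l_i) ≤ 1 for prefix-free code
Calculating: 2^(-1) + 2^(-3) + 2^(-3) + 2^(-4) + 2^(-4) + 2^(-4) + 2^(-7) + 2^(-5) + 2^(-6) + 2^(-7)
= 0.5 + 0.125 + 0.125 + 0.0625 + 0.0625 + 0.0625 + 0.0078125 + 0.03125 + 0.015625 + 0.0078125
= 1.0000
Since 1.0000 ≤ 1, prefix-free code exists


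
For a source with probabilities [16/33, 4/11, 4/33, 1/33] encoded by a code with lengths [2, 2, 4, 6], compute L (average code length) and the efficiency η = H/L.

Average length L = Σ p_i × l_i = 2.3636 bits
Entropy H = 1.5590 bits
Efficiency η = H/L × 100% = 65.96%


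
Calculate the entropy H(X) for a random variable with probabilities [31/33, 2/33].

H(X) = -Σ p(x) log₂ p(x)
  -31/33 × log₂(31/33) = 0.0847
  -2/33 × log₂(2/33) = 0.2451
H(X) = 0.3298 bits


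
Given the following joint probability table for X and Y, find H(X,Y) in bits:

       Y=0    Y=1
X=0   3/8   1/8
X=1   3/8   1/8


H(X,Y) = -Σ p(x,y) log₂ p(x,y)
  p(0,0)=3/8: -0.3750 × log₂(0.3750) = 0.5306
  p(0,1)=1/8: -0.1250 × log₂(0.1250) = 0.3750
  p(1,0)=3/8: -0.3750 × log₂(0.3750) = 0.5306
  p(1,1)=1/8: -0.1250 × log₂(0.1250) = 0.3750
H(X,Y) = 1.8113 bits


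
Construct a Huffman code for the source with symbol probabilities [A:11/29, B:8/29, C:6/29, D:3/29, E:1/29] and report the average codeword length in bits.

Huffman tree construction:
Combine smallest probabilities repeatedly
Resulting codes:
  A: 0 (length 1)
  B: 10 (length 2)
  C: 111 (length 3)
  D: 1101 (length 4)
  E: 1100 (length 4)
Average length = Σ p(s) × length(s) = 2.1034 bits


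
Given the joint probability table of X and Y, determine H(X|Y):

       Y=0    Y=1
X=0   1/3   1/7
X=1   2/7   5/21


H(X|Y) = Σ_y p(y) H(X|Y=y)
  p(Y=0) = 13/21, H(X|Y=0) = 0.9957
  p(Y=1) = 8/21, H(X|Y=1) = 0.9544
H(X|Y) = 0.6190×0.9957 + 0.3810×0.9544 = 0.9800 bits


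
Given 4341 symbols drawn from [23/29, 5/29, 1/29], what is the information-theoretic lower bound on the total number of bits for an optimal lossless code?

Entropy H = 0.8700 bits/symbol
Minimum bits = H × n = 0.8700 × 4341
= 3776.65 bits


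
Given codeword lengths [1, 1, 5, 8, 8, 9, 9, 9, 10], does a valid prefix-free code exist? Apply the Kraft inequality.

Kraft inequality: Σ 2^(-l_i) ≤ 1 for prefix-free code
Calculating: 2^(-1) + 2^(-1) + 2^(-5) + 2^(-8) + 2^(-8) + 2^(-9) + 2^(-9) + 2^(-9) + 2^(-10)
= 0.5 + 0.5 + 0.03125 + 0.00390625 + 0.00390625 + 0.001953125 + 0.001953125 + 0.001953125 + 0.0009765625
= 1.0459
Since 1.0459 > 1, prefix-free code does not exist


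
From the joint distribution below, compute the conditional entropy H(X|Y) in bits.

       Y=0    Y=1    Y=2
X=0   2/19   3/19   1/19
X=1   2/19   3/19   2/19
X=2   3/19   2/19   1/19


H(X|Y) = Σ_y p(y) H(X|Y=y)
  p(Y=0) = 7/19, H(X|Y=0) = 1.5567
  p(Y=1) = 8/19, H(X|Y=1) = 1.5613
  p(Y=2) = 4/19, H(X|Y=2) = 1.5000
H(X|Y) = 0.3684×1.5567 + 0.4211×1.5613 + 0.2105×1.5000 = 1.5467 bits


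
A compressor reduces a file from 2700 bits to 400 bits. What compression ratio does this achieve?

Compression ratio = Original / Compressed
= 2700 / 400 = 6.75:1


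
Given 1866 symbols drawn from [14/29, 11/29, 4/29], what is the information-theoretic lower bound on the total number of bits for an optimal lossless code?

Entropy H = 1.4319 bits/symbol
Minimum bits = H × n = 1.4319 × 1866
= 2671.90 bits


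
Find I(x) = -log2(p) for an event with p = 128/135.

Information content I(x) = -log₂(p(x))
I = -log₂(128/135) = -log₂(0.9481)
I = 0.0768 bits


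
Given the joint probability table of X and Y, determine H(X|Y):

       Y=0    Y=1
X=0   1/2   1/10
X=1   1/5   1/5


H(X|Y) = Σ_y p(y) H(X|Y=y)
  p(Y=0) = 7/10, H(X|Y=0) = 0.8631
  p(Y=1) = 3/10, H(X|Y=1) = 0.9183
H(X|Y) = 0.7000×0.8631 + 0.3000×0.9183 = 0.8797 bits


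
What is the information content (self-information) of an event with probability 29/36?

Information content I(x) = -log₂(p(x))
I = -log₂(29/36) = -log₂(0.8056)
I = 0.3119 bits


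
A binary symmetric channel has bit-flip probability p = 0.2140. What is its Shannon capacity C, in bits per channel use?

For BSC with error probability p:
C = 1 - H(p) where H(p) is binary entropy
H(0.2140) = -0.2140 × log₂(0.2140) - 0.7860 × log₂(0.7860)
H(p) = 0.7491
C = 1 - 0.7491 = 0.2509 bits/use


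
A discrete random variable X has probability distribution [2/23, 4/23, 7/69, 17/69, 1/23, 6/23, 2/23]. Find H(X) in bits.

H(X) = -Σ p(x) log₂ p(x)
  -2/23 × log₂(2/23) = 0.3064
  -4/23 × log₂(4/23) = 0.4389
  -7/69 × log₂(7/69) = 0.3349
  -17/69 × log₂(17/69) = 0.4979
  -1/23 × log₂(1/23) = 0.1967
  -6/23 × log₂(6/23) = 0.5057
  -2/23 × log₂(2/23) = 0.3064
H(X) = 2.5869 bits


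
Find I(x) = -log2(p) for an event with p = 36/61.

Information content I(x) = -log₂(p(x))
I = -log₂(36/61) = -log₂(0.5902)
I = 0.7608 bits


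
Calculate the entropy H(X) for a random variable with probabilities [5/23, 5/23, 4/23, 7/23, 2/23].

H(X) = -Σ p(x) log₂ p(x)
  -5/23 × log₂(5/23) = 0.4786
  -5/23 × log₂(5/23) = 0.4786
  -4/23 × log₂(4/23) = 0.4389
  -7/23 × log₂(7/23) = 0.5223
  -2/23 × log₂(2/23) = 0.3064
H(X) = 2.2248 bits


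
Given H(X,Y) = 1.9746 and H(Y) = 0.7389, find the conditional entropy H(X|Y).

Chain rule: H(X,Y) = H(X|Y) + H(Y)
H(X|Y) = H(X,Y) - H(Y) = 1.9746 - 0.7389 = 1.2357 bits


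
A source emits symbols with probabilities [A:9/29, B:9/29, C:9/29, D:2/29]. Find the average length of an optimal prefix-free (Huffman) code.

Huffman tree construction:
Combine smallest probabilities repeatedly
Resulting codes:
  A: 01 (length 2)
  B: 10 (length 2)
  C: 11 (length 2)
  D: 00 (length 2)
Average length = Σ p(s) × length(s) = 2.0000 bits


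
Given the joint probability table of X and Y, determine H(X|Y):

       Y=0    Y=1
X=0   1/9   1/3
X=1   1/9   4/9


H(X|Y) = Σ_y p(y) H(X|Y=y)
  p(Y=0) = 2/9, H(X|Y=0) = 1.0000
  p(Y=1) = 7/9, H(X|Y=1) = 0.9852
H(X|Y) = 0.2222×1.0000 + 0.7778×0.9852 = 0.9885 bits


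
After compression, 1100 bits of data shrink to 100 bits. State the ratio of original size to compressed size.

Compression ratio = Original / Compressed
= 1100 / 100 = 11.00:1


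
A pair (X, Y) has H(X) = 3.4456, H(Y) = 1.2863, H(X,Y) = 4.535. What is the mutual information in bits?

I(X;Y) = H(X) + H(Y) - H(X,Y)
I(X;Y) = 3.4456 + 1.2863 - 4.535 = 0.1969 bits


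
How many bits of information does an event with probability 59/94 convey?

Information content I(x) = -log₂(p(x))
I = -log₂(59/94) = -log₂(0.6277)
I = 0.6719 bits


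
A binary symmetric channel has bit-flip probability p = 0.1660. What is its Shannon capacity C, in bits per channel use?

For BSC with error probability p:
C = 1 - H(p) where H(p) is binary entropy
H(0.1660) = -0.1660 × log₂(0.1660) - 0.8340 × log₂(0.8340)
H(p) = 0.6485
C = 1 - 0.6485 = 0.3515 bits/use


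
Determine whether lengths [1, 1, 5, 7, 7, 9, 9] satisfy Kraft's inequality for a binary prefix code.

Kraft inequality: Σ 2^(-l_i) ≤ 1 for prefix-free code
Calculating: 2^(-1) + 2^(-1) + 2^(-5) + 2^(-7) + 2^(-7) + 2^(-9) + 2^(-9)
= 0.5 + 0.5 + 0.03125 + 0.0078125 + 0.0078125 + 0.001953125 + 0.001953125
= 1.0508
Since 1.0508 > 1, prefix-free code does not exist


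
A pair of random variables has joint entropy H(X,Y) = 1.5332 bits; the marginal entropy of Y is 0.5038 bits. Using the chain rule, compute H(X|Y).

Chain rule: H(X,Y) = H(X|Y) + H(Y)
H(X|Y) = H(X,Y) - H(Y) = 1.5332 - 0.5038 = 1.0294 bits


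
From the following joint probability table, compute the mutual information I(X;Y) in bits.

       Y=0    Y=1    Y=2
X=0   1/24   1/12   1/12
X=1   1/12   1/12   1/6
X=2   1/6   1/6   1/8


H(X) = 1.5157, H(Y) = 1.5774, H(X,Y) = 3.0535
I(X;Y) = H(X) + H(Y) - H(X,Y) = 0.0396 bits


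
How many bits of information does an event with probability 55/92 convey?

Information content I(x) = -log₂(p(x))
I = -log₂(55/92) = -log₂(0.5978)
I = 0.7422 bits


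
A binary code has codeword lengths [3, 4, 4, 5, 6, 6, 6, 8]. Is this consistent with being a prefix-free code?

Kraft inequality: Σ 2^(-l_i) ≤ 1 for prefix-free code
Calculating: 2^(-3) + 2^(-4) + 2^(-4) + 2^(-5) + 2^(-6) + 2^(-6) + 2^(-6) + 2^(-8)
= 0.125 + 0.0625 + 0.0625 + 0.03125 + 0.015625 + 0.015625 + 0.015625 + 0.00390625
= 0.3320
Since 0.3320 ≤ 1, prefix-free code exists


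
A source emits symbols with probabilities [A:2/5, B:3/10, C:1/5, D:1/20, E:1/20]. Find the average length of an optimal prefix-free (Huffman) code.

Huffman tree construction:
Combine smallest probabilities repeatedly
Resulting codes:
  A: 0 (length 1)
  B: 10 (length 2)
  C: 111 (length 3)
  D: 1100 (length 4)
  E: 1101 (length 4)
Average length = Σ p(s) × length(s) = 2.0000 bits


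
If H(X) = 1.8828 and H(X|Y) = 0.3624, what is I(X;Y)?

I(X;Y) = H(X) - H(X|Y)
I(X;Y) = 1.8828 - 0.3624 = 1.5204 bits


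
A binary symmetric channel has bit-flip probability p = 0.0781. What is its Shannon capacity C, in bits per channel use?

For BSC with error probability p:
C = 1 - H(p) where H(p) is binary entropy
H(0.0781) = -0.0781 × log₂(0.0781) - 0.9219 × log₂(0.9219)
H(p) = 0.3954
C = 1 - 0.3954 = 0.6046 bits/use


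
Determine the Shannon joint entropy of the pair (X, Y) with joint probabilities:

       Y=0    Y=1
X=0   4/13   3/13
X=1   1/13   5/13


H(X,Y) = -Σ p(x,y) log₂ p(x,y)
  p(0,0)=4/13: -0.3077 × log₂(0.3077) = 0.5232
  p(0,1)=3/13: -0.2308 × log₂(0.2308) = 0.4882
  p(1,0)=1/13: -0.0769 × log₂(0.0769) = 0.2846
  p(1,1)=5/13: -0.3846 × log₂(0.3846) = 0.5302
H(X,Y) = 1.8262 bits


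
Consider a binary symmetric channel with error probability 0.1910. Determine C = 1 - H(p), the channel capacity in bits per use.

For BSC with error probability p:
C = 1 - H(p) where H(p) is binary entropy
H(0.1910) = -0.1910 × log₂(0.1910) - 0.8090 × log₂(0.8090)
H(p) = 0.7036
C = 1 - 0.7036 = 0.2964 bits/use


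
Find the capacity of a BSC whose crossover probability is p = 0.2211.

For BSC with error probability p:
C = 1 - H(p) where H(p) is binary entropy
H(0.2211) = -0.2211 × log₂(0.2211) - 0.7789 × log₂(0.7789)
H(p) = 0.7622
C = 1 - 0.7622 = 0.2378 bits/use


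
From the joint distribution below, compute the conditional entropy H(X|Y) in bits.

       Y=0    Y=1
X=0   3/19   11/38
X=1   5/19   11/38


H(X|Y) = Σ_y p(y) H(X|Y=y)
  p(Y=0) = 8/19, H(X|Y=0) = 0.9544
  p(Y=1) = 11/19, H(X|Y=1) = 1.0000
H(X|Y) = 0.4211×0.9544 + 0.5789×1.0000 = 0.9808 bits


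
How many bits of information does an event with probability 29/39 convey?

Information content I(x) = -log₂(p(x))
I = -log₂(29/39) = -log₂(0.7436)
I = 0.4274 bits


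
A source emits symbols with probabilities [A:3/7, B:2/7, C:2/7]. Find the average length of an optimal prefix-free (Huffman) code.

Huffman tree construction:
Combine smallest probabilities repeatedly
Resulting codes:
  A: 0 (length 1)
  B: 10 (length 2)
  C: 11 (length 2)
Average length = Σ p(s) × length(s) = 1.5714 bits


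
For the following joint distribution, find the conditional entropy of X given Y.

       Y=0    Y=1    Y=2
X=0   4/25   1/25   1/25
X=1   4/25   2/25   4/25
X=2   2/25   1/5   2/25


H(X|Y) = Σ_y p(y) H(X|Y=y)
  p(Y=0) = 2/5, H(X|Y=0) = 1.5219
  p(Y=1) = 8/25, H(X|Y=1) = 1.2988
  p(Y=2) = 7/25, H(X|Y=2) = 1.3788
H(X|Y) = 0.4000×1.5219 + 0.3200×1.2988 + 0.2800×1.3788 = 1.4104 bits


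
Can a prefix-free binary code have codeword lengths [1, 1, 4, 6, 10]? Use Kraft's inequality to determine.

Kraft inequality: Σ 2^(-l_i) ≤ 1 for prefix-free code
Calculating: 2^(-1) + 2^(-1) + 2^(-4) + 2^(-6) + 2^(-10)
= 0.5 + 0.5 + 0.0625 + 0.015625 + 0.0009765625
= 1.0791
Since 1.0791 > 1, prefix-free code does not exist


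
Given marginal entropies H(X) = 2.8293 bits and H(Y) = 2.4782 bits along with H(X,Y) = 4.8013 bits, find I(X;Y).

I(X;Y) = H(X) + H(Y) - H(X,Y)
I(X;Y) = 2.8293 + 2.4782 - 4.8013 = 0.5062 bits


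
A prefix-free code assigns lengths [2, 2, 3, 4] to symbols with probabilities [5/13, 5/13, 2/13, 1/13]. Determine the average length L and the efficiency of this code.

Average length L = Σ p_i × l_i = 2.3077 bits
Entropy H = 1.7605 bits
Efficiency η = H/L × 100% = 76.29%


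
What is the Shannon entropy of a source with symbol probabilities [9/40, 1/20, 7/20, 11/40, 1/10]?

H(X) = -Σ p(x) log₂ p(x)
  -9/40 × log₂(9/40) = 0.4842
  -1/20 × log₂(1/20) = 0.2161
  -7/20 × log₂(7/20) = 0.5301
  -11/40 × log₂(11/40) = 0.5122
  -1/10 × log₂(1/10) = 0.3322
H(X) = 2.0748 bits


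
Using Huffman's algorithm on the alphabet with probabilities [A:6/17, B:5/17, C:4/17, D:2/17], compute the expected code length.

Huffman tree construction:
Combine smallest probabilities repeatedly
Resulting codes:
  A: 11 (length 2)
  B: 10 (length 2)
  C: 01 (length 2)
  D: 00 (length 2)
Average length = Σ p(s) × length(s) = 2.0000 bits


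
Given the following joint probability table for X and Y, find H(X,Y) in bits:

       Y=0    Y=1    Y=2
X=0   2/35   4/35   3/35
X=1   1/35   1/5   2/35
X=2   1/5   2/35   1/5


H(X,Y) = -Σ p(x,y) log₂ p(x,y)
  p(0,0)=2/35: -0.0571 × log₂(0.0571) = 0.2360
  p(0,1)=4/35: -0.1143 × log₂(0.1143) = 0.3576
  p(0,2)=3/35: -0.0857 × log₂(0.0857) = 0.3038
  p(1,0)=1/35: -0.0286 × log₂(0.0286) = 0.1466
  p(1,1)=1/5: -0.2000 × log₂(0.2000) = 0.4644
  p(1,2)=2/35: -0.0571 × log₂(0.0571) = 0.2360
  p(2,0)=1/5: -0.2000 × log₂(0.2000) = 0.4644
  p(2,1)=2/35: -0.0571 × log₂(0.0571) = 0.2360
  p(2,2)=1/5: -0.2000 × log₂(0.2000) = 0.4644
H(X,Y) = 2.9090 bits


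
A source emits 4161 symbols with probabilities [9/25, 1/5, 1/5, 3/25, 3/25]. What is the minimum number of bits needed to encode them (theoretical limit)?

Entropy H = 2.1935 bits/symbol
Minimum bits = H × n = 2.1935 × 4161
= 9127.24 bits


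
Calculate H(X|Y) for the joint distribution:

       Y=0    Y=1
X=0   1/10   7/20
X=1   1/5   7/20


H(X|Y) = Σ_y p(y) H(X|Y=y)
  p(Y=0) = 3/10, H(X|Y=0) = 0.9183
  p(Y=1) = 7/10, H(X|Y=1) = 1.0000
H(X|Y) = 0.3000×0.9183 + 0.7000×1.0000 = 0.9755 bits


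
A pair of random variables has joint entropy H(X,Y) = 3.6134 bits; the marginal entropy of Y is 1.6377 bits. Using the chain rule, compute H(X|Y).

Chain rule: H(X,Y) = H(X|Y) + H(Y)
H(X|Y) = H(X,Y) - H(Y) = 3.6134 - 1.6377 = 1.9757 bits


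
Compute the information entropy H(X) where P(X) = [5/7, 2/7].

H(X) = -Σ p(x) log₂ p(x)
  -5/7 × log₂(5/7) = 0.3467
  -2/7 × log₂(2/7) = 0.5164
H(X) = 0.8631 bits


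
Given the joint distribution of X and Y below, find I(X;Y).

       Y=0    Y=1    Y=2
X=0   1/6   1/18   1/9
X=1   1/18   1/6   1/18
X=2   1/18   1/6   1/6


H(X) = 1.5715, H(Y) = 1.5715, H(X,Y) = 3.0022
I(X;Y) = H(X) + H(Y) - H(X,Y) = 0.1409 bits


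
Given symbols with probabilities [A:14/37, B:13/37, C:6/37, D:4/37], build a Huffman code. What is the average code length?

Huffman tree construction:
Combine smallest probabilities repeatedly
Resulting codes:
  A: 0 (length 1)
  B: 11 (length 2)
  C: 101 (length 3)
  D: 100 (length 3)
Average length = Σ p(s) × length(s) = 1.8919 bits


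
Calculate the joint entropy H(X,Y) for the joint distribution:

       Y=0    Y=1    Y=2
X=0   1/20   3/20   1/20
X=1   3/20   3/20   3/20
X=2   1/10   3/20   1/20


H(X,Y) = -Σ p(x,y) log₂ p(x,y)
  p(0,0)=1/20: -0.0500 × log₂(0.0500) = 0.2161
  p(0,1)=3/20: -0.1500 × log₂(0.1500) = 0.4105
  p(0,2)=1/20: -0.0500 × log₂(0.0500) = 0.2161
  p(1,0)=3/20: -0.1500 × log₂(0.1500) = 0.4105
  p(1,1)=3/20: -0.1500 × log₂(0.1500) = 0.4105
  p(1,2)=3/20: -0.1500 × log₂(0.1500) = 0.4105
  p(2,0)=1/10: -0.1000 × log₂(0.1000) = 0.3322
  p(2,1)=3/20: -0.1500 × log₂(0.1500) = 0.4105
  p(2,2)=1/20: -0.0500 × log₂(0.0500) = 0.2161
H(X,Y) = 3.0332 bits


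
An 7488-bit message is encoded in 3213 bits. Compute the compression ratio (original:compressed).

Compression ratio = Original / Compressed
= 7488 / 3213 = 2.33:1


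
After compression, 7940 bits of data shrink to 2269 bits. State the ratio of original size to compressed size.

Compression ratio = Original / Compressed
= 7940 / 2269 = 3.50:1


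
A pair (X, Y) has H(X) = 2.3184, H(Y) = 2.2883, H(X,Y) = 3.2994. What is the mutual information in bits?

I(X;Y) = H(X) + H(Y) - H(X,Y)
I(X;Y) = 2.3184 + 2.2883 - 3.2994 = 1.3073 bits


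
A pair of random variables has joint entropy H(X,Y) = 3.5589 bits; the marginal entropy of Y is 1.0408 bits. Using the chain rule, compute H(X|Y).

Chain rule: H(X,Y) = H(X|Y) + H(Y)
H(X|Y) = H(X,Y) - H(Y) = 3.5589 - 1.0408 = 2.5181 bits


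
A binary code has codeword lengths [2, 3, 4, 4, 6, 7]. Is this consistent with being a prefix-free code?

Kraft inequality: Σ 2^(-l_i) ≤ 1 for prefix-free code
Calculating: 2^(-2) + 2^(-3) + 2^(-4) + 2^(-4) + 2^(-6) + 2^(-7)
= 0.25 + 0.125 + 0.0625 + 0.0625 + 0.015625 + 0.0078125
= 0.5234
Since 0.5234 ≤ 1, prefix-free code exists


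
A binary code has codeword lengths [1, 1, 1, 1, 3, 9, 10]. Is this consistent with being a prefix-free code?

Kraft inequality: Σ 2^(-l_i) ≤ 1 for prefix-free code
Calculating: 2^(-1) + 2^(-1) + 2^(-1) + 2^(-1) + 2^(-3) + 2^(-9) + 2^(-10)
= 0.5 + 0.5 + 0.5 + 0.5 + 0.125 + 0.001953125 + 0.0009765625
= 2.1279
Since 2.1279 > 1, prefix-free code does not exist


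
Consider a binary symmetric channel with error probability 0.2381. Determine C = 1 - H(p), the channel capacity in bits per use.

For BSC with error probability p:
C = 1 - H(p) where H(p) is binary entropy
H(0.2381) = -0.2381 × log₂(0.2381) - 0.7619 × log₂(0.7619)
H(p) = 0.7919
C = 1 - 0.7919 = 0.2081 bits/use


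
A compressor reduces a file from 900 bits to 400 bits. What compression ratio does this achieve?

Compression ratio = Original / Compressed
= 900 / 400 = 2.25:1


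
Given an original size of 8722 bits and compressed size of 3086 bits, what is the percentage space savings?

Space savings = (1 - Compressed/Original) × 100%
= (1 - 3086/8722) × 100%
= 64.62%


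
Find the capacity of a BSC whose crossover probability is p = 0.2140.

For BSC with error probability p:
C = 1 - H(p) where H(p) is binary entropy
H(0.2140) = -0.2140 × log₂(0.2140) - 0.7860 × log₂(0.7860)
H(p) = 0.7491
C = 1 - 0.7491 = 0.2509 bits/use


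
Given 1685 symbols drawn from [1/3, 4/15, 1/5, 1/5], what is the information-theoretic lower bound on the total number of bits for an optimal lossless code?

Entropy H = 1.9656 bits/symbol
Minimum bits = H × n = 1.9656 × 1685
= 3312.03 bits


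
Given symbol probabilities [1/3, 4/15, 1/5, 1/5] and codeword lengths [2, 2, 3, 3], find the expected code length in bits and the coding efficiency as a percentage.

Average length L = Σ p_i × l_i = 2.4000 bits
Entropy H = 1.9656 bits
Efficiency η = H/L × 100% = 81.90%
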